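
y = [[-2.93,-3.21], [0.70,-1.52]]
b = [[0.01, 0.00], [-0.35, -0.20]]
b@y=[[-0.03,-0.03], [0.89,1.43]]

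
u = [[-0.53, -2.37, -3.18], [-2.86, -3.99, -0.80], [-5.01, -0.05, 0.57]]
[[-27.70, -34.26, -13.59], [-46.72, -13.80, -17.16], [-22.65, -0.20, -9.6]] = u @ [[4.67, 1.19, 2.14], [7.96, 0.57, 2.33], [2.00, 10.15, 2.18]]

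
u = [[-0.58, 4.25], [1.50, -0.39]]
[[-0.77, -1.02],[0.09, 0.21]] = u@ [[0.01, 0.08], [-0.18, -0.23]]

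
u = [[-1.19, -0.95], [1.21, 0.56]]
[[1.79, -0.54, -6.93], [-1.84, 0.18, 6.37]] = u@ [[-1.55, -0.26, 4.5],[0.06, 0.89, 1.66]]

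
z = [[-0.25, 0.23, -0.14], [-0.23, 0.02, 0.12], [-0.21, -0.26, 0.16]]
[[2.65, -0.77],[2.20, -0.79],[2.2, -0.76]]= z@ [[-10.55, 3.32], [-1.01, 0.12], [-1.73, -0.22]]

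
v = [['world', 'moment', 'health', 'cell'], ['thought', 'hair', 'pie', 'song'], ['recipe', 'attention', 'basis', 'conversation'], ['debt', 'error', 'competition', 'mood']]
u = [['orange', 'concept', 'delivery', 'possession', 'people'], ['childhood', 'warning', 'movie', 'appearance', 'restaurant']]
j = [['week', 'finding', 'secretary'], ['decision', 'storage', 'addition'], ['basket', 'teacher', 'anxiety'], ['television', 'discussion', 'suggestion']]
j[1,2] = 'addition'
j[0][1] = 'finding'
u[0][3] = 'possession'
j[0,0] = 'week'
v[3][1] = 'error'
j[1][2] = 'addition'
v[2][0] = 'recipe'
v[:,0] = ['world', 'thought', 'recipe', 'debt']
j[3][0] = 'television'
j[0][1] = 'finding'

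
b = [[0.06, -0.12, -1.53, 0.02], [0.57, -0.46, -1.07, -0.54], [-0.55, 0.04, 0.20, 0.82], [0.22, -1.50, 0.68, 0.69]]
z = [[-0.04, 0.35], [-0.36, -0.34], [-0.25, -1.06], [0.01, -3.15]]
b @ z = [[0.42, 1.62], [0.4, 3.19], [-0.03, -3.00], [0.37, -2.31]]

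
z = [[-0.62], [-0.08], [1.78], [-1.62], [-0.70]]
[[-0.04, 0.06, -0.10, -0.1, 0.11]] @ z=[[-0.07]]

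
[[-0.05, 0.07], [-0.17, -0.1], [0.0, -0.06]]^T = [[-0.05,  -0.17,  0.00], [0.07,  -0.1,  -0.06]]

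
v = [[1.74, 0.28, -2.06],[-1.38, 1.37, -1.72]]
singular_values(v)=[2.93, 2.34]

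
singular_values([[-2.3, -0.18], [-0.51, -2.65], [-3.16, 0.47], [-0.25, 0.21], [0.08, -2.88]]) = [3.95, 3.95]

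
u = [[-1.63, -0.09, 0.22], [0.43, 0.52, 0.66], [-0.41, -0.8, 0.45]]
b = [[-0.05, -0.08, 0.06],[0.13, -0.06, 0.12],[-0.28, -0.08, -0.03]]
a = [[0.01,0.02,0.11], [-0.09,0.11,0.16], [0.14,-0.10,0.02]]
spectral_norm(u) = 1.80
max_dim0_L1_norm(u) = 2.47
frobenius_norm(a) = 0.30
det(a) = -0.00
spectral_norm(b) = 0.33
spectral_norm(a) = 0.25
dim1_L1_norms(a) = [0.14, 0.36, 0.26]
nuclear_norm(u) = 3.45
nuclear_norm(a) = 0.41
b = a @ u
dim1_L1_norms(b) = [0.19, 0.31, 0.39]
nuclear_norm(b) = 0.49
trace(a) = 0.14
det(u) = -1.23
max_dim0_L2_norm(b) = 0.31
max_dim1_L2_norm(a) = 0.21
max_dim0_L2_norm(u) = 1.73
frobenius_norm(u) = 2.15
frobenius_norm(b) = 0.36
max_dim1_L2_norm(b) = 0.29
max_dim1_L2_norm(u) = 1.65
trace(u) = -0.66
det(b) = 0.00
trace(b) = -0.14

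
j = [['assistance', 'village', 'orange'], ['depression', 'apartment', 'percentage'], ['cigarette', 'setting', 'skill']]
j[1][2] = 'percentage'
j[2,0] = 'cigarette'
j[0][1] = 'village'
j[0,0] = 'assistance'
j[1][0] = 'depression'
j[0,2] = 'orange'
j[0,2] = 'orange'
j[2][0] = 'cigarette'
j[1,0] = 'depression'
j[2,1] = 'setting'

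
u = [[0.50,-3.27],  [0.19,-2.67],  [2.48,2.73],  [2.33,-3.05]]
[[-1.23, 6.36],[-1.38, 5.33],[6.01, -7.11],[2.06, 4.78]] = u@[[1.72, -0.62], [0.64, -2.04]]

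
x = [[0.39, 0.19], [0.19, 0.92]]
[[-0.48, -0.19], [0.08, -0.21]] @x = [[-0.22, -0.27],[-0.01, -0.18]]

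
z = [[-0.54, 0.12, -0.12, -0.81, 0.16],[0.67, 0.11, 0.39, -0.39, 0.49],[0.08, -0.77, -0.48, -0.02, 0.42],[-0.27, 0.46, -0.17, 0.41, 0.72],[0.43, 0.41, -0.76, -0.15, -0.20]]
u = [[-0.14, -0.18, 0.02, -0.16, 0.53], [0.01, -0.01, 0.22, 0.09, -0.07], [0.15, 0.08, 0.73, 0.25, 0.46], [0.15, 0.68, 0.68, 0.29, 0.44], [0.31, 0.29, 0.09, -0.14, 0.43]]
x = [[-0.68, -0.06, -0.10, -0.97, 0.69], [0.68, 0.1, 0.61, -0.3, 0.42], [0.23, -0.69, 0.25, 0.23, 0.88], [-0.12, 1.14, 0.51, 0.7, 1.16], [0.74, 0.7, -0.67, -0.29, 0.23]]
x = z + u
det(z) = -1.00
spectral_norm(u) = 1.45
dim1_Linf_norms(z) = [0.81, 0.67, 0.77, 0.72, 0.76]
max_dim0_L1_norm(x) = 3.38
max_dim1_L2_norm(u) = 1.11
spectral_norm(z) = 1.01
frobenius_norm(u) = 1.70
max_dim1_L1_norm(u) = 2.24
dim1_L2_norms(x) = [1.38, 1.05, 1.19, 1.85, 1.27]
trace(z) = -0.70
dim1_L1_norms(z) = [1.75, 2.05, 1.77, 2.03, 1.95]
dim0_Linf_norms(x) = [0.74, 1.14, 0.67, 0.97, 1.16]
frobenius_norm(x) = 3.08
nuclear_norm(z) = 5.00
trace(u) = 1.30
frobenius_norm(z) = 2.24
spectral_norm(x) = 1.95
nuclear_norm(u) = 2.92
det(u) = -0.01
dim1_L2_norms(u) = [0.6, 0.25, 0.91, 1.11, 0.63]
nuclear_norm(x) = 6.57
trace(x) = 0.60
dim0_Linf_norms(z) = [0.67, 0.77, 0.76, 0.81, 0.72]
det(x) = -3.00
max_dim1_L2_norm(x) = 1.85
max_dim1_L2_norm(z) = 1.0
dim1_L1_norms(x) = [2.5, 2.11, 2.28, 3.63, 2.63]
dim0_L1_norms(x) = [2.45, 2.69, 2.14, 2.49, 3.38]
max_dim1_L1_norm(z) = 2.05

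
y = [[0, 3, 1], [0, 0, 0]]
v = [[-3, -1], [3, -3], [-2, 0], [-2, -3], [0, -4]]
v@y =[[0, -9, -3], [0, 9, 3], [0, -6, -2], [0, -6, -2], [0, 0, 0]]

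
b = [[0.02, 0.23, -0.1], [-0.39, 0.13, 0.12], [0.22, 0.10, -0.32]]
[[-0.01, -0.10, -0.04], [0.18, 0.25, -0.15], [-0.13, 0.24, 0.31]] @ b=[[0.03,-0.02,0.00], [-0.13,0.06,0.06], [-0.03,0.03,-0.06]]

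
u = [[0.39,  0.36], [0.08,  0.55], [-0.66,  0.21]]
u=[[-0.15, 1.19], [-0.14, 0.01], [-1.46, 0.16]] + [[0.54,-0.83], [0.22,0.54], [0.8,0.05]]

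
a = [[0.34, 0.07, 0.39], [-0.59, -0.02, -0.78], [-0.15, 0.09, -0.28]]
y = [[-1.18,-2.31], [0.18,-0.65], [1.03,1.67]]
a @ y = [[0.01, -0.18], [-0.11, 0.07], [-0.10, -0.18]]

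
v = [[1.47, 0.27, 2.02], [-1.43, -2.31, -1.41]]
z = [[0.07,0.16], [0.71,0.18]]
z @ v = [[-0.13, -0.35, -0.08],  [0.79, -0.22, 1.18]]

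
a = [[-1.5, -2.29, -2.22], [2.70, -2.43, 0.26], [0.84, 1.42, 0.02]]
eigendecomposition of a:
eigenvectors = [[(-0.67+0j), (-0.67-0j), (-0.25+0j)], [-0.27+0.54j, (-0.27-0.54j), (-0.69+0j)], [(0.39+0.2j), 0.39-0.20j, 0.68+0.00j]]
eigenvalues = [(-1.1+2.5j), (-1.1-2.5j), (-1.71+0j)]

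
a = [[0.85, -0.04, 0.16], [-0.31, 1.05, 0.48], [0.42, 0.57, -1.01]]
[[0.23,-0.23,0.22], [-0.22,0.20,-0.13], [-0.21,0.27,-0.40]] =a @ [[0.23,-0.22,0.18],  [-0.22,0.23,-0.23],  [0.18,-0.23,0.34]]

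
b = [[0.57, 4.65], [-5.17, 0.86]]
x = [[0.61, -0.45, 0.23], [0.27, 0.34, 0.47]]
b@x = [[1.6, 1.32, 2.32], [-2.92, 2.62, -0.78]]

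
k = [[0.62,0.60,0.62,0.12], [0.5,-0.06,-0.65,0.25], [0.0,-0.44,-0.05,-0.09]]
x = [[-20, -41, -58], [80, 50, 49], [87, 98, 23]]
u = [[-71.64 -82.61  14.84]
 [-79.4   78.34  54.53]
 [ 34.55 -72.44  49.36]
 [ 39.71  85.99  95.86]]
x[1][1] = 50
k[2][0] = 0.004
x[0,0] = -20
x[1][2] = 49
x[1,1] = 50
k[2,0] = 0.004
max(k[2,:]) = 0.004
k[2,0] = 0.004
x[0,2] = -58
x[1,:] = [80, 50, 49]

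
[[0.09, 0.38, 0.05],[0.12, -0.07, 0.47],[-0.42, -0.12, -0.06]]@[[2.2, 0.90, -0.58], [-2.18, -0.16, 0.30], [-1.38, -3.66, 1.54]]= [[-0.70, -0.16, 0.14], [-0.23, -1.60, 0.63], [-0.58, -0.14, 0.12]]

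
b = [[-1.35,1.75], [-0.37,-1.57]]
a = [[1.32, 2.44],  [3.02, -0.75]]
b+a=[[-0.03, 4.19],  [2.65, -2.32]]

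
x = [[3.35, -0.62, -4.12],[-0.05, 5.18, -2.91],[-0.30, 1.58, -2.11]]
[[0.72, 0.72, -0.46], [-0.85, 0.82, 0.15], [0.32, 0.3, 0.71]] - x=[[-2.63, 1.34, 3.66], [-0.80, -4.36, 3.06], [0.62, -1.28, 2.82]]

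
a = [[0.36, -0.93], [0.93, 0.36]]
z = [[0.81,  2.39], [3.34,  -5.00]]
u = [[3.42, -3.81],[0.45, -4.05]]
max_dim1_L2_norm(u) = 5.12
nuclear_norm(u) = 8.19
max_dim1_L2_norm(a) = 1.0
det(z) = -12.03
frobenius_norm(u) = 6.54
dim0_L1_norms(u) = [3.87, 7.86]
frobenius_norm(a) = 1.41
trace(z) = -4.19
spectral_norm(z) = 6.23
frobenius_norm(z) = 6.52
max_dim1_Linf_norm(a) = 0.93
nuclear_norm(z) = 8.16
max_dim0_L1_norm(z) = 7.39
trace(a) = 0.72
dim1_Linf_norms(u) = [3.81, 4.05]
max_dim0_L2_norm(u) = 5.56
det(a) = 0.99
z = a @ u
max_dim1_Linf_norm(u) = 4.05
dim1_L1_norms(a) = [1.29, 1.29]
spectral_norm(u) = 6.25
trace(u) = -0.63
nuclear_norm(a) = 1.99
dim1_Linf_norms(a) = [0.93, 0.93]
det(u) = -12.14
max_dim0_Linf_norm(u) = 4.05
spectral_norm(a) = 1.00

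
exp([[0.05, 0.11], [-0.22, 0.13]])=[[1.04, 0.12], [-0.24, 1.13]]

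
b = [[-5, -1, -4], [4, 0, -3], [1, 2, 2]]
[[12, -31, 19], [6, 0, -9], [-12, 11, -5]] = b @ [[0, 3, -3], [-4, 0, 0], [-2, 4, -1]]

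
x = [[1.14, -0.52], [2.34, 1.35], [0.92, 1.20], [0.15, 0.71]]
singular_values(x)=[3.17, 1.29]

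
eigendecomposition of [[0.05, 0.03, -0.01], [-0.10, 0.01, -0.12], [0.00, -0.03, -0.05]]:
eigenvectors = [[-0.06-0.53j, (-0.06+0.53j), (-0.12+0j)], [(0.82+0j), (0.82-0j), 0.74+0.00j], [-0.20+0.10j, (-0.2-0.1j), (0.67+0j)]]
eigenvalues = [(0.05+0.05j), (0.05-0.05j), (-0.08+0j)]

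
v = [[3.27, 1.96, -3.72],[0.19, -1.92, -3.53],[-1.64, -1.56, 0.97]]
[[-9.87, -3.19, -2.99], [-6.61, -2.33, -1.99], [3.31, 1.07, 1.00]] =v @[[-1.18, 2.07, -0.73], [0.18, -1.78, 0.34], [1.71, 1.74, 0.34]]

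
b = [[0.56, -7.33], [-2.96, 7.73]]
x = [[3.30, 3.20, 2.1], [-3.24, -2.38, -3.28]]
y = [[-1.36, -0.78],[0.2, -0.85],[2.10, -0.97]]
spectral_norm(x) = 7.17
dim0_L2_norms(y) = [2.51, 1.51]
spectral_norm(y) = 2.57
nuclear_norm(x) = 8.18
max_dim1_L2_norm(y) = 2.31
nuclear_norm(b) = 12.54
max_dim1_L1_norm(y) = 3.07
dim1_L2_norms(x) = [5.05, 5.19]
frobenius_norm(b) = 11.07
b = x @ y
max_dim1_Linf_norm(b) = 7.73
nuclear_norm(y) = 3.97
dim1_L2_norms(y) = [1.57, 0.87, 2.31]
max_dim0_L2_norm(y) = 2.51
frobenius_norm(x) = 7.24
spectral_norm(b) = 10.96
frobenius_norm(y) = 2.93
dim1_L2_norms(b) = [7.35, 8.28]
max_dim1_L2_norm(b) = 8.28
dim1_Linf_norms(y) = [1.36, 0.85, 2.1]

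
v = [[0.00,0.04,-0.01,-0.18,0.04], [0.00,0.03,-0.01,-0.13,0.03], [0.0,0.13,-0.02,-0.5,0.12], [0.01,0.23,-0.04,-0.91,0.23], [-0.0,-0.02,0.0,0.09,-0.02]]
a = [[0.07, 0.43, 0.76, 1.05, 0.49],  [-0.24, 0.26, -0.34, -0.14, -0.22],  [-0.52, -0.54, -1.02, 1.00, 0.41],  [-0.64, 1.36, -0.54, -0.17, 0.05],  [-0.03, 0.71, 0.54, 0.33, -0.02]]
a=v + [[0.07, 0.39, 0.77, 1.23, 0.45],[-0.24, 0.23, -0.33, -0.01, -0.25],[-0.52, -0.67, -1.0, 1.50, 0.29],[-0.65, 1.13, -0.50, 0.74, -0.18],[-0.03, 0.73, 0.54, 0.24, 0.0]]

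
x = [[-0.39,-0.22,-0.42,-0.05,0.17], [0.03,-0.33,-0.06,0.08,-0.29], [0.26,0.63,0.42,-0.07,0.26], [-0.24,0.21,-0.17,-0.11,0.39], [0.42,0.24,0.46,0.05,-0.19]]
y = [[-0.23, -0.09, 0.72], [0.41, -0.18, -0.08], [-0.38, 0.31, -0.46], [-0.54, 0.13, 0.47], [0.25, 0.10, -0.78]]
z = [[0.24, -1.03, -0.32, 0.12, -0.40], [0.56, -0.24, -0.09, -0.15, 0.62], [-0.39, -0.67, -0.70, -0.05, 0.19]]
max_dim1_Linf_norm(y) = 0.78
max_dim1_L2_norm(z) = 1.18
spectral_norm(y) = 1.34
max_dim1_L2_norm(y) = 0.83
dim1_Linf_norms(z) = [1.03, 0.62, 0.7]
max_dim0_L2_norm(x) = 0.81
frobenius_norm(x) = 1.45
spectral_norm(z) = 1.43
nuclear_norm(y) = 2.16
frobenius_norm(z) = 1.82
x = y @ z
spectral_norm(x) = 1.19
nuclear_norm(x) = 2.03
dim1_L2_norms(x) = [0.64, 0.45, 0.84, 0.54, 0.7]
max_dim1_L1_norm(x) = 1.64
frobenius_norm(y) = 1.56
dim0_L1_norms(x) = [1.34, 1.63, 1.53, 0.36, 1.3]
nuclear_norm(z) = 3.01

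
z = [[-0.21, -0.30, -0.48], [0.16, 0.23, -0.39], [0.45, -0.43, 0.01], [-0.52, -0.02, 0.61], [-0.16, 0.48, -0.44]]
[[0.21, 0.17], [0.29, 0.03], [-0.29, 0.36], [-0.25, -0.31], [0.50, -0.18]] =z @ [[-0.23,0.35], [0.41,-0.47], [-0.6,-0.22]]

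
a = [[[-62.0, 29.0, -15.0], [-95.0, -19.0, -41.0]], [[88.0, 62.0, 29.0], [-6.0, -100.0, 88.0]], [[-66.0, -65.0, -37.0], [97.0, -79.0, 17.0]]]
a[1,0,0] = 88.0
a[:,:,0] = [[-62.0, -95.0], [88.0, -6.0], [-66.0, 97.0]]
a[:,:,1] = [[29.0, -19.0], [62.0, -100.0], [-65.0, -79.0]]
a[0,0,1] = 29.0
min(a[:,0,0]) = -66.0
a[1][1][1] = -100.0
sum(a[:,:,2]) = 41.0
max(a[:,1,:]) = 97.0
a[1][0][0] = 88.0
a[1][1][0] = -6.0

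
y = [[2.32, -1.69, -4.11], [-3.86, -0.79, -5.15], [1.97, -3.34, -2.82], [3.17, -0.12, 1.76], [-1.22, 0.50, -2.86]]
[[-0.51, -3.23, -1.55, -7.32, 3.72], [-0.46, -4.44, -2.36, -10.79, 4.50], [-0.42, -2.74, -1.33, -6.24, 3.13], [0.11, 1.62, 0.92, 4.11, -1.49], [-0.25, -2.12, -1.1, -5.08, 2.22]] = y@[[-0.02, 0.11, 0.09, 0.36, -0.03], [0.03, 0.26, 0.14, 0.62, -0.27], [0.10, 0.74, 0.37, 1.73, -0.81]]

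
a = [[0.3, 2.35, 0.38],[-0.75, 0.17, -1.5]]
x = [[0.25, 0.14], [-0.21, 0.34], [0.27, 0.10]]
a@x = [[-0.32, 0.88],[-0.63, -0.2]]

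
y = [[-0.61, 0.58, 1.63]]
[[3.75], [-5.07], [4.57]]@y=[[-2.29, 2.17, 6.11], [3.09, -2.94, -8.26], [-2.79, 2.65, 7.45]]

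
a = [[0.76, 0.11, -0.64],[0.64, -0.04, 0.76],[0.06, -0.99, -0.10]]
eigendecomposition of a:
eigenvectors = [[(0.9+0j), (-0.18-0.26j), (-0.18+0.26j)], [0.35+0.00j, (-0.07+0.66j), (-0.07-0.66j)], [-0.27+0.00j, (-0.68+0j), (-0.68-0j)]]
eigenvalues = [(1+0j), (-0.19+0.98j), (-0.19-0.98j)]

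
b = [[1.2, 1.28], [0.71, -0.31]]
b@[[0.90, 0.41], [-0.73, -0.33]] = [[0.15, 0.07], [0.87, 0.39]]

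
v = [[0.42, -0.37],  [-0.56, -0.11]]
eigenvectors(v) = [[0.82, 0.42], [-0.58, 0.91]]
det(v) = -0.25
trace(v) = 0.31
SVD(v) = [[-0.7,0.72],[0.72,0.7]] @ diag([0.7170068286919651, 0.353413649438008]) @ [[-0.97, 0.25], [-0.25, -0.97]]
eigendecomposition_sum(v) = [[0.51, -0.24], [-0.36, 0.17]] + [[-0.09,-0.13], [-0.20,-0.28]]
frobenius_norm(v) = 0.80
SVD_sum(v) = [[0.48, -0.12], [-0.50, 0.13]] + [[-0.06, -0.25], [-0.06, -0.24]]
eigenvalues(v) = [0.68, -0.37]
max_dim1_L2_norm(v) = 0.57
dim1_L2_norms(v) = [0.56, 0.57]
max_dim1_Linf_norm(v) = 0.56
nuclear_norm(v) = 1.07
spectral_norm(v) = 0.72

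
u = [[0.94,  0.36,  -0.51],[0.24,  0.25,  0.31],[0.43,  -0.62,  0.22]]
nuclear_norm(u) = 2.36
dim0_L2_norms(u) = [1.06, 0.76, 0.64]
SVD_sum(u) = [[0.99, 0.32, -0.43], [0.14, 0.05, -0.06], [0.10, 0.03, -0.04]] + [[-0.03,  0.07,  -0.03], [0.0,  -0.00,  0.0], [0.33,  -0.65,  0.27]] + [[-0.01,  -0.03,  -0.05], [0.10,  0.2,  0.37], [-0.0,  -0.00,  -0.01]]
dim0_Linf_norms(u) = [0.94, 0.62, 0.51]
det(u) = 0.39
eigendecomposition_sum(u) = [[(0.78-0j), 0.62+0.00j, -0.27+0.00j],[(0.33-0j), 0.26+0.00j, -0.12+0.00j],[(0.17-0j), (0.14+0j), -0.06+0.00j]] + [[(0.08+0.04j), (-0.13-0.17j), -0.12+0.14j],[(-0.04-0.1j), (-0.01+0.25j), (0.21-0.04j)],[(0.13-0.11j), -0.38+0.09j, 0.14+0.31j]] + [[(0.08-0.04j), -0.13+0.17j, -0.12-0.14j], [(-0.04+0.1j), (-0.01-0.25j), (0.21+0.04j)], [0.13+0.11j, -0.38-0.09j, (0.14-0.31j)]]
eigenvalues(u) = [(0.98+0j), (0.22+0.59j), (0.22-0.59j)]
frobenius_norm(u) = 1.45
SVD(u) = [[-0.98, 0.1, 0.14], [-0.14, -0.00, -0.99], [-0.10, -0.99, 0.01]] @ diag([1.1417110063936184, 0.7813819819407476, 0.4394748868570532]) @ [[-0.88, -0.29, 0.38], [-0.42, 0.84, -0.35], [-0.22, -0.47, -0.86]]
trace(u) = 1.41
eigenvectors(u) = [[(-0.9+0j),0.17+0.38j,0.17-0.38j],[(-0.38+0j),0.12-0.48j,(0.12+0.48j)],[-0.20+0.00j,(0.77+0j),0.77-0.00j]]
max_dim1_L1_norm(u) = 1.81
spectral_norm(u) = 1.14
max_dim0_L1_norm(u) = 1.61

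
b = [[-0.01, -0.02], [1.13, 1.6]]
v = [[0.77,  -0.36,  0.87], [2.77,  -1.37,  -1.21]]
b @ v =[[-0.06, 0.03, 0.02], [5.3, -2.60, -0.95]]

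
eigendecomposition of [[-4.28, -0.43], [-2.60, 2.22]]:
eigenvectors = [[-0.93, 0.06], [-0.36, -1.0]]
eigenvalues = [-4.45, 2.39]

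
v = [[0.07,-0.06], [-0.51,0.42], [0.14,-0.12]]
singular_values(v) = [0.69, 0.0]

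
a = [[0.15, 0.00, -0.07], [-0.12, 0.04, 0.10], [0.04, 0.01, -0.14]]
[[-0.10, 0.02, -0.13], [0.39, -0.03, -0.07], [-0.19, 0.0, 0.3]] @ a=[[-0.02, -0.00, 0.03],[0.06, -0.0, -0.02],[-0.02, 0.0, -0.03]]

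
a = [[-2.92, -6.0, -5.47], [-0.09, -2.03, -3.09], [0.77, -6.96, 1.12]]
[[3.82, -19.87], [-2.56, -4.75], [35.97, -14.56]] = a @ [[0.87, 2.13], [-4.47, 2.32], [3.74, -0.05]]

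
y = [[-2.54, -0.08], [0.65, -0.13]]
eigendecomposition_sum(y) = [[-2.54,-0.09], [0.69,0.02]] + [[0.00, 0.01],[-0.04, -0.15]]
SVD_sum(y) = [[-2.54,-0.04], [0.65,0.01]] + [[0.00, -0.04], [0.00, -0.14]]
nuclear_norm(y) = 2.77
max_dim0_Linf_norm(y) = 2.54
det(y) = 0.38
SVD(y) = [[-0.97, 0.25], [0.25, 0.97]] @ diag([2.622242557775949, 0.14575310696054083]) @ [[1.0, 0.02], [0.02, -1.00]]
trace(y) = -2.67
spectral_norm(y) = 2.62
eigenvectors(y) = [[-0.96, 0.03], [0.26, -1.00]]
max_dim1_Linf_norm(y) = 2.54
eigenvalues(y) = [-2.52, -0.15]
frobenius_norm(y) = 2.63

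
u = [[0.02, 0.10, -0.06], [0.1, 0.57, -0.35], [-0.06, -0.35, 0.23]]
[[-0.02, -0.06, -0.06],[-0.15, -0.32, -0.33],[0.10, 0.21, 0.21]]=u@[[1.75, -0.64, -0.35], [-0.39, -0.07, -0.13], [0.28, 0.62, 0.64]]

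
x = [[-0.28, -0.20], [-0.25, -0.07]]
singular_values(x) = [0.43, 0.07]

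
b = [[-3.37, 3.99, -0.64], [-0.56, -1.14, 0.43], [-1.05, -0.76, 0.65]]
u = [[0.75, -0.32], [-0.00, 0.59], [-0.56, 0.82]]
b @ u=[[-2.17,2.91], [-0.66,-0.14], [-1.15,0.42]]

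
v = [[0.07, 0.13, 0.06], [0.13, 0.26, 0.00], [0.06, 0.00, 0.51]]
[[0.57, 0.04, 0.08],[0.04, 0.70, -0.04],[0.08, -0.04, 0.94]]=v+[[0.50, -0.09, 0.02],  [-0.09, 0.44, -0.04],  [0.02, -0.04, 0.43]]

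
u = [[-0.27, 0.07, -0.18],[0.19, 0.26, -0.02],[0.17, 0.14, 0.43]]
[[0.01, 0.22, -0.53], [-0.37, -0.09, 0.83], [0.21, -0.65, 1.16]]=u @ [[-0.93, -0.03, 1.60], [-0.68, -0.44, 2.14], [1.07, -1.35, 1.36]]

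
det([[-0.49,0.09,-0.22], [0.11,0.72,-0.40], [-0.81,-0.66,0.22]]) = -0.034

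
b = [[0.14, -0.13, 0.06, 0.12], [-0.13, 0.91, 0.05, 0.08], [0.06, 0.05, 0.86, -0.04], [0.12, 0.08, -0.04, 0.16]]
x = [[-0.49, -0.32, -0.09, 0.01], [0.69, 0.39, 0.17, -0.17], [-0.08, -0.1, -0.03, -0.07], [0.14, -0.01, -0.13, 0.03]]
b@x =[[-0.15, -0.10, -0.05, 0.02],[0.7, 0.39, 0.15, -0.16],[-0.07, -0.09, -0.02, -0.07],[0.02, -0.0, -0.02, -0.00]]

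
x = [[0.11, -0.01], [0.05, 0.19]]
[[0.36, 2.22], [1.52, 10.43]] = x@[[3.89, 24.59], [7.00, 48.42]]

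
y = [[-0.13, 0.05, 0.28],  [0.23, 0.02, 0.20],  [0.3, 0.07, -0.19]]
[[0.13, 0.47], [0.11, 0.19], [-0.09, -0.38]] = y@[[0.03,  -0.43], [-0.10,  0.30], [0.51,  1.41]]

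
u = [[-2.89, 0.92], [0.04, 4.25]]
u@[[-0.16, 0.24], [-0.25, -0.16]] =[[0.23, -0.84], [-1.07, -0.67]]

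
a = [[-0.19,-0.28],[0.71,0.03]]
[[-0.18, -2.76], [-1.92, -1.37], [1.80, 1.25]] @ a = [[-1.93, -0.03],[-0.61, 0.5],[0.55, -0.47]]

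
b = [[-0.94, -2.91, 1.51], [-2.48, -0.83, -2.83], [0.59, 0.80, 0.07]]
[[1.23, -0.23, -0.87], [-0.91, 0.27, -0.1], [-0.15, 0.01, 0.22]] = b @ [[0.04, 0.35, -0.11], [-0.25, -0.21, 0.35], [0.36, -0.34, 0.03]]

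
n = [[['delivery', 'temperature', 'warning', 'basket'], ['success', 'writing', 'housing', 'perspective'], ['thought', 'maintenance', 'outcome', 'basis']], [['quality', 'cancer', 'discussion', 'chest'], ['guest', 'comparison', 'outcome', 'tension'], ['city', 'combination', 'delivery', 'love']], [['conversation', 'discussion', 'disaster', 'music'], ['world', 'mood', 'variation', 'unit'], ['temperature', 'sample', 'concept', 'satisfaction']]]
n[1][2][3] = 'love'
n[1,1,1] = 'comparison'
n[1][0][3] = 'chest'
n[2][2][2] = 'concept'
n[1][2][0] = 'city'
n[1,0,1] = 'cancer'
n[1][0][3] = 'chest'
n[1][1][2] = 'outcome'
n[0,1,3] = 'perspective'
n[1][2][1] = 'combination'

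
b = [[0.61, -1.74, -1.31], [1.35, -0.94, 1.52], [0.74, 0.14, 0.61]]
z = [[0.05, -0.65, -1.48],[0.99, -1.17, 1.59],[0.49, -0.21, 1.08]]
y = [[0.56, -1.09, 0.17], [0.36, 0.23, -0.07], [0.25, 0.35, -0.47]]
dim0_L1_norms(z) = [1.53, 2.03, 4.15]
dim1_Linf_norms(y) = [1.09, 0.36, 0.47]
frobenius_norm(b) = 3.33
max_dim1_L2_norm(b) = 2.26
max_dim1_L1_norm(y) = 1.82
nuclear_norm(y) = 2.18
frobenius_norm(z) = 2.99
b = y + z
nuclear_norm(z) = 4.13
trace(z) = -0.04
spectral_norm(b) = 2.41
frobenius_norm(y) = 1.46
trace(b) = 0.28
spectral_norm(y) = 1.27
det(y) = -0.20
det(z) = -0.40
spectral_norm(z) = 2.66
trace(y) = 0.32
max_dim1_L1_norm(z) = 3.75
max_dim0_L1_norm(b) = 3.44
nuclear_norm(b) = 5.07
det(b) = -2.16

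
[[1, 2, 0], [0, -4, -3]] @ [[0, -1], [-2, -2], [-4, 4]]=[[-4, -5], [20, -4]]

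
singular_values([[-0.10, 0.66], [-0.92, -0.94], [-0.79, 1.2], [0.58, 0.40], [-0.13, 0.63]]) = [1.82, 1.35]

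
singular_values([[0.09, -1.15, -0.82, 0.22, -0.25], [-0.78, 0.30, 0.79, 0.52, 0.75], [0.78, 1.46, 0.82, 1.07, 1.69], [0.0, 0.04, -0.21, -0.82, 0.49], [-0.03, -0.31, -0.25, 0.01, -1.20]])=[3.22, 1.18, 1.18, 1.04, 0.05]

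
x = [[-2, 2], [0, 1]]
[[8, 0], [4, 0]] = x @[[0, 0], [4, 0]]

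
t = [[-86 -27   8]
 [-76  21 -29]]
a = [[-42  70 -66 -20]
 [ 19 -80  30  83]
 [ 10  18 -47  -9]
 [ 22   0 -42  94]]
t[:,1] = [-27, 21]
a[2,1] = 18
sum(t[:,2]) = -21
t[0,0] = -86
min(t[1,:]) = -76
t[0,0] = -86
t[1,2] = -29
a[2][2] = -47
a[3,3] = 94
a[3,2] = -42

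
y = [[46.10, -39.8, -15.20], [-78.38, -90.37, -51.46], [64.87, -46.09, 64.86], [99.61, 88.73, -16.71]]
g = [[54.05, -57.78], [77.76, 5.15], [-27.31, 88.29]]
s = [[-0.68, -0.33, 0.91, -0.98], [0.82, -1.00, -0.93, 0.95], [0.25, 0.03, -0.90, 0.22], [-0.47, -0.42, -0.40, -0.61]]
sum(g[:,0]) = 104.5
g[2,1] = 88.29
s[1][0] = 0.823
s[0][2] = 0.912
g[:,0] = [54.05, 77.76, -27.31]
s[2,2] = -0.902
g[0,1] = -57.78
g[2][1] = 88.29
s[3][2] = -0.395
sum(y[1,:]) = -220.21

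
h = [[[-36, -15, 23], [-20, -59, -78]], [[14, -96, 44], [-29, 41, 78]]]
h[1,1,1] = 41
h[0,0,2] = 23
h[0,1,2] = -78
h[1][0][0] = 14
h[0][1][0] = -20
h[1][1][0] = -29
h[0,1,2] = -78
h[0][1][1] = -59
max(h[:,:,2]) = 78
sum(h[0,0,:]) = -28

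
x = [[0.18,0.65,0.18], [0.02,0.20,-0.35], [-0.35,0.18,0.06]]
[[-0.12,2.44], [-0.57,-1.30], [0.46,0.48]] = x @ [[-1.20, 0.62], [-0.25, 2.2], [1.42, 5.01]]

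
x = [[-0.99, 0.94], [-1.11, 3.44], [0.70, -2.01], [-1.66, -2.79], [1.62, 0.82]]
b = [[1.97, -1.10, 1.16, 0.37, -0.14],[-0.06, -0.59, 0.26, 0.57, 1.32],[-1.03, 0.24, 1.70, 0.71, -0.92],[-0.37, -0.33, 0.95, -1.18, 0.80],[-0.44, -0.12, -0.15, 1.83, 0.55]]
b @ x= [[-0.76, -5.41], [2.09, -3.12], [-0.73, -6.29], [4.65, 0.56], [-1.68, -5.18]]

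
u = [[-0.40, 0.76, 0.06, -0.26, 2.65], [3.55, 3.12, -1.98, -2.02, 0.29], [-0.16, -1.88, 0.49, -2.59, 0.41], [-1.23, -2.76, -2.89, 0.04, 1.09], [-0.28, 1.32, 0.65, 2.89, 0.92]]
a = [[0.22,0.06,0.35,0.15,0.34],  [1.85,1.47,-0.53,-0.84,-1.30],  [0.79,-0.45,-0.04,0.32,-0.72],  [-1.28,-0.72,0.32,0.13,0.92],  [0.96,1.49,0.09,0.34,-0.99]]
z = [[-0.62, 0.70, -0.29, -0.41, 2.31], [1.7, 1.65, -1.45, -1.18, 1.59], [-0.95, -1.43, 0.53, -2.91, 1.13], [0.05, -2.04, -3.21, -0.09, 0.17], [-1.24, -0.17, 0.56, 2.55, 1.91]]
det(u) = 131.99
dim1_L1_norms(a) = [1.12, 5.99, 2.32, 3.37, 3.87]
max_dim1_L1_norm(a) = 5.99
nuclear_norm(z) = 15.54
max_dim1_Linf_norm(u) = 3.55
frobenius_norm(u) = 8.89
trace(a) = 0.79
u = a + z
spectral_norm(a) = 3.86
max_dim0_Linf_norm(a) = 1.85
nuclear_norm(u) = 17.56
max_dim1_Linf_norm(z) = 3.21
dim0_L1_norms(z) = [4.56, 5.99, 6.04, 7.14, 7.11]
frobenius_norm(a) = 4.17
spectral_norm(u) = 5.86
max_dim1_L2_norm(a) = 2.87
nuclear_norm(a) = 6.59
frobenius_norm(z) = 7.59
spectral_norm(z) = 4.37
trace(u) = 4.17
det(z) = 91.92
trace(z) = 3.38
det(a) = -0.25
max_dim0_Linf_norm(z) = 3.21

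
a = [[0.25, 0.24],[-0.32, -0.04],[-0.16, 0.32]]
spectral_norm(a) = 0.45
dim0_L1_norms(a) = [0.73, 0.6]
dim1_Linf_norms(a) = [0.25, 0.32, 0.32]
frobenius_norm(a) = 0.59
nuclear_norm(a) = 0.84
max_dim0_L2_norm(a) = 0.44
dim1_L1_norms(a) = [0.49, 0.36, 0.48]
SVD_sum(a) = [[0.29, 0.16], [-0.27, -0.14], [0.01, 0.0]] + [[-0.04, 0.08], [-0.05, 0.1], [-0.17, 0.32]]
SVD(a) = [[-0.74, -0.24], [0.67, -0.3], [-0.02, -0.92]] @ diag([0.4494860815341252, 0.38737870683234216]) @ [[-0.88, -0.47], [0.47, -0.88]]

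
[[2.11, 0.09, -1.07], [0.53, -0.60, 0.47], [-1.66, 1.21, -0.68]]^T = [[2.11, 0.53, -1.66], [0.09, -0.6, 1.21], [-1.07, 0.47, -0.68]]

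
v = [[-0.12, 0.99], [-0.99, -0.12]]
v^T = [[-0.12,-0.99], [0.99,-0.12]]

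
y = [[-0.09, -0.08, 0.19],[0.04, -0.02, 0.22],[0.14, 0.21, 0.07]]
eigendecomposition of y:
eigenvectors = [[-0.26, -0.85, -0.76],  [-0.59, 0.52, -0.36],  [-0.76, 0.07, 0.54]]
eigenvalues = [0.28, -0.06, -0.27]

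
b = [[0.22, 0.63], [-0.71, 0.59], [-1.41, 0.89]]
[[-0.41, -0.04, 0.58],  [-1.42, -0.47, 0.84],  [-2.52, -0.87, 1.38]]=b@[[1.13, 0.47, -0.33], [-1.04, -0.23, 1.03]]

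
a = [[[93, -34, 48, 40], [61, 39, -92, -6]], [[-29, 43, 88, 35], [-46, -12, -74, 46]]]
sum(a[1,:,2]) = 14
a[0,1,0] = 61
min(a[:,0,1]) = -34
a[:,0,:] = [[93, -34, 48, 40], [-29, 43, 88, 35]]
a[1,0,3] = 35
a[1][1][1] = -12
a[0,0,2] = 48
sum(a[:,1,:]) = -84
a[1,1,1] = -12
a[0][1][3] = -6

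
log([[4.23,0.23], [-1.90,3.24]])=[[1.46, 0.06], [-0.51, 1.19]]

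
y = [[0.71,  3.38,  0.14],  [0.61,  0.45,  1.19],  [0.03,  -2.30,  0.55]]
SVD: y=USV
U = [[-0.83, -0.15, 0.54], [-0.13, -0.88, -0.45], [0.55, -0.44, 0.71]]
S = [4.16, 1.48, 0.15]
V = [[-0.16, -0.99, 0.01], [-0.45, 0.06, -0.89], [0.88, -0.14, -0.45]]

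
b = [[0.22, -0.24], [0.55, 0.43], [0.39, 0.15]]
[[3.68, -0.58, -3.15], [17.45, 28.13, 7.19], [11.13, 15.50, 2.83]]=b @ [[25.46, 28.69, 1.63], [8.01, 28.72, 14.63]]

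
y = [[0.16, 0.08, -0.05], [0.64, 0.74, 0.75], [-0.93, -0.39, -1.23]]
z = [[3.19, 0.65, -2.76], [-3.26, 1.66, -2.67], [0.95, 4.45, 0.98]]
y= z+[[-3.03, -0.57, 2.71], [3.90, -0.92, 3.42], [-1.88, -4.84, -2.21]]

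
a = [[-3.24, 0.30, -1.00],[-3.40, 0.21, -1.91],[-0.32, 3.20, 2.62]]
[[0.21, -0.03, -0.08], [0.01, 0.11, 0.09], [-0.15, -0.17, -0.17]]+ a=[[-3.03, 0.27, -1.08], [-3.39, 0.32, -1.82], [-0.47, 3.03, 2.45]]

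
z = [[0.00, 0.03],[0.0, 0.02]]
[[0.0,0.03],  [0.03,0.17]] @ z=[[0.00, 0.00], [0.00, 0.0]]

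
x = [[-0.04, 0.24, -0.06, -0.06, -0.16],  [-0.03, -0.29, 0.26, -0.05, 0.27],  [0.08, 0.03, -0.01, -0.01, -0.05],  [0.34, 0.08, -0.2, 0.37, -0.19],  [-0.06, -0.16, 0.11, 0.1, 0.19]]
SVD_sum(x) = [[0.07, 0.10, -0.10, 0.06, -0.11],[-0.16, -0.21, 0.21, -0.14, 0.24],[0.03, 0.04, -0.03, 0.02, -0.04],[0.17, 0.23, -0.23, 0.15, -0.27],[-0.08, -0.11, 0.11, -0.07, 0.13]] + [[-0.11, 0.11, -0.01, -0.15, -0.05], [0.08, -0.08, 0.01, 0.11, 0.04], [0.0, -0.0, 0.0, 0.0, 0.00], [0.16, -0.16, 0.02, 0.22, 0.08], [0.08, -0.08, 0.01, 0.11, 0.04]] + [[-0.01, 0.0, -0.00, 0.01, 0.00], [0.04, -0.01, 0.01, -0.03, -0.01], [0.05, -0.01, 0.02, -0.04, -0.02], [0.00, -0.0, 0.00, -0.00, -0.0], [-0.06, 0.02, -0.02, 0.05, 0.02]] + [[0.01,  0.03,  0.05,  0.02,  0.0], [0.0,  0.02,  0.03,  0.01,  0.00], [0.0,  0.01,  0.01,  0.0,  0.0], [0.0,  0.01,  0.01,  0.0,  0.00], [0.00,  0.01,  0.02,  0.01,  0.00]] + [[-0.0, -0.00, 0.00, 0.00, -0.00], [-0.00, -0.00, 0.00, 0.0, -0.00], [0.0, 0.0, -0.00, -0.0, 0.0], [-0.0, -0.00, 0.0, 0.00, -0.00], [0.0, 0.0, -0.0, -0.00, 0.00]]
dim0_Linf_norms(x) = [0.34, 0.29, 0.26, 0.37, 0.27]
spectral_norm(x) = 0.72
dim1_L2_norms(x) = [0.3, 0.48, 0.1, 0.58, 0.3]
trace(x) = 0.22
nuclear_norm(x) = 1.39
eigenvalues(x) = [(0.21+0.15j), (0.21-0.15j), (-0.21+0j), (-0.04+0j), (0.05+0j)]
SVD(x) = [[0.28, 0.48, 0.09, -0.82, -0.12],[-0.61, -0.37, -0.46, -0.43, -0.3],[0.10, -0.01, -0.52, -0.16, 0.83],[0.66, -0.71, -0.05, -0.17, -0.16],[-0.31, -0.36, 0.71, -0.3, 0.42]] @ diag([0.7212543538870855, 0.4580040568506353, 0.12843497400774062, 0.07661708915073696, 0.007662898210383858]) @ [[0.36, 0.49, -0.48, 0.31, -0.55], [-0.50, 0.49, -0.05, -0.67, -0.24], [-0.71, 0.18, -0.25, 0.59, 0.24], [-0.09, -0.55, -0.78, -0.27, -0.02], [0.33, 0.44, -0.31, -0.18, 0.76]]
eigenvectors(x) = [[0.21-0.21j, (0.21+0.21j), -0.67+0.00j, 0.44+0.00j, (0.28+0j)],[(-0.03+0.18j), -0.03-0.18j, 0.60+0.00j, (0.24+0j), (0.62+0j)],[(0.05-0.19j), 0.05+0.19j, (0.2+0j), (-0.46+0j), 0.08+0.00j],[(-0.73+0j), (-0.73-0j), 0.38+0.00j, -0.34+0.00j, 0.03+0.00j],[-0.31+0.47j, -0.31-0.47j, (-0.01+0j), 0.65+0.00j, (0.73+0j)]]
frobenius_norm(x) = 0.87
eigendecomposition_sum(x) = [[-0.00+0.09j,  (0.02+0.07j),  0.02-0.06j,  (-0.05+0.07j),  -0.01-0.09j], [-0.03-0.04j,  (-0.03-0.03j),  (0.01+0.03j),  (-0-0.05j),  0.04+0.04j], [(0.03+0.05j),  (0.04+0.03j),  (-0.01-0.04j),  -0.00+0.05j,  -0.04-0.05j], [0.16-0.14j,  0.09-0.16j,  -0.13+0.06j,  0.19-0.03j,  (-0.13+0.18j)], [-0.03-0.16j,  (-0.06-0.13j),  -0.01+0.11j,  (0.06-0.14j),  0.06+0.16j]] + [[(-0-0.09j), 0.02-0.07j, 0.02+0.06j, (-0.05-0.07j), (-0.01+0.09j)],[(-0.03+0.04j), (-0.03+0.03j), (0.01-0.03j), (-0+0.05j), 0.04-0.04j],[(0.03-0.05j), 0.04-0.03j, (-0.01+0.04j), -0.00-0.05j, -0.04+0.05j],[(0.16+0.14j), 0.09+0.16j, -0.13-0.06j, 0.19+0.03j, -0.13-0.18j],[-0.03+0.16j, -0.06+0.13j, (-0.01-0.11j), (0.06+0.14j), (0.06-0.16j)]] + [[(-0.02+0j), 0.23+0.00j, (-0.17-0j), (0.04-0j), -0.17-0.00j],[0.02-0.00j, -0.21-0.00j, 0.16+0.00j, (-0.04+0j), (0.15+0j)],[(0.01-0j), -0.07-0.00j, 0.05+0.00j, -0.01+0.00j, 0.05+0.00j],[0.01-0.00j, -0.13-0.00j, 0.10+0.00j, -0.02+0.00j, (0.09+0j)],[-0.00+0.00j, 0j, (-0-0j), 0.00-0.00j, -0.00-0.00j]] + [[(-0.02+0j),  (-0.03-0j),  (0.05+0j),  (-0.01+0j),  0.02-0.00j], [(-0.01+0j),  -0.01-0.00j,  0.03+0.00j,  -0.01+0.00j,  (0.01-0j)], [0.02-0.00j,  0.03+0.00j,  (-0.05-0j),  (0.01-0j),  (-0.02+0j)], [(0.01-0j),  (0.02+0j),  -0.04-0.00j,  0.01-0.00j,  -0.02+0.00j], [-0.02+0.00j,  (-0.04-0j),  (0.07+0j),  (-0.01+0j),  0.03-0.00j]] + [[(0.01-0j), (-0-0j), 0.03+0.00j, -0.00-0.00j, 0.01+0.00j], [(0.01-0j), (-0-0j), 0.06+0.00j, -0.00-0.00j, (0.03+0j)], [-0j, -0.00-0.00j, 0.01+0.00j, (-0-0j), 0j], [0.00-0.00j, -0.00-0.00j, 0j, -0.00-0.00j, 0j], [0.02-0.00j, -0.00-0.00j, (0.07+0j), (-0.01-0j), (0.03+0j)]]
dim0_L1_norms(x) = [0.55, 0.8, 0.64, 0.59, 0.86]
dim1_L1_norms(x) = [0.56, 0.9, 0.18, 1.18, 0.62]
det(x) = 0.00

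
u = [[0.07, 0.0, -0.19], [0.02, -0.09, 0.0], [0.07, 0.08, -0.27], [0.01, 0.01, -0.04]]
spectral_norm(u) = 0.35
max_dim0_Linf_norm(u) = 0.27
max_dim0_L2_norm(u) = 0.33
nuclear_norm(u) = 0.46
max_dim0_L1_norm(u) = 0.5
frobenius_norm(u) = 0.37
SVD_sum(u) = [[0.05, 0.04, -0.19], [-0.0, -0.0, 0.01], [0.08, 0.06, -0.27], [0.01, 0.01, -0.04]] + [[0.01, -0.04, -0.00], [0.03, -0.09, -0.01], [-0.01, 0.02, 0.00], [-0.0, 0.0, 0.00]] + [[0.0, 0.00, 0.00], [-0.00, -0.00, -0.00], [-0.00, -0.0, -0.0], [-0.0, -0.0, -0.00]]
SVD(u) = [[-0.56, -0.41, 0.72], [0.03, -0.88, -0.46], [-0.82, 0.24, -0.48], [-0.12, 0.02, -0.21]] @ diag([0.35318789868283285, 0.10356916051138317, 0.005633579232800503]) @ [[-0.27, -0.20, 0.94],[-0.28, 0.95, 0.12],[0.92, 0.23, 0.32]]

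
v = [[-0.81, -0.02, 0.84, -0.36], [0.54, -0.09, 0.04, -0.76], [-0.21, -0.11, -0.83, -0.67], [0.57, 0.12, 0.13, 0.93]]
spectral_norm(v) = 1.54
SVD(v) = [[-0.34, 0.83, 0.08, 0.44], [-0.3, -0.28, 0.9, 0.15], [-0.53, -0.48, -0.42, 0.56], [0.71, -0.08, 0.10, 0.69]] @ diag([1.5395942054249316, 1.3286162509870871, 0.8063053939908126, 0.00038968745155219293]) @ [[0.41, 0.12, 0.15, 0.89], [-0.58, 0.04, 0.81, 0.12], [0.7, -0.03, 0.57, -0.42], [0.0, -0.99, 0.03, 0.12]]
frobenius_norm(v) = 2.19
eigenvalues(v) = [0.35, -0.01, -0.19, -0.95]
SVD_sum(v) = [[-0.22,-0.06,-0.08,-0.47],[-0.19,-0.05,-0.07,-0.41],[-0.34,-0.10,-0.13,-0.73],[0.45,0.13,0.17,0.98]] + [[-0.64, 0.04, 0.89, 0.14], [0.22, -0.01, -0.30, -0.05], [0.37, -0.02, -0.51, -0.08], [0.06, -0.00, -0.08, -0.01]] + [[0.04,-0.00,0.04,-0.03], [0.51,-0.02,0.41,-0.31], [-0.24,0.01,-0.19,0.14], [0.06,-0.00,0.05,-0.03]] + [[0.00, -0.00, 0.0, 0.00], [0.0, -0.0, 0.0, 0.0], [0.0, -0.00, 0.00, 0.00], [0.00, -0.00, 0.00, 0.0]]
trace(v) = -0.80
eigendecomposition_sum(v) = [[-0.23, -0.07, -0.22, -0.48], [-1.12, -0.33, -1.07, -2.37], [-0.13, -0.04, -0.13, -0.28], [0.49, 0.14, 0.46, 1.03]] + [[0.0, 0.0, 0.0, 0.00], [-0.11, -0.04, -0.14, -0.17], [0.00, 0.0, 0.01, 0.01], [0.01, 0.00, 0.02, 0.02]] + [[-0.28,  -0.07,  -0.46,  -0.41],[1.52,  0.37,  2.49,  2.22],[-0.17,  -0.04,  -0.28,  -0.25],[-0.0,  -0.00,  -0.0,  -0.00]] + [[-0.30,0.11,1.51,0.53], [0.25,-0.09,-1.24,-0.43], [0.09,-0.03,-0.43,-0.15], [0.07,-0.03,-0.35,-0.12]]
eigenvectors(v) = [[0.18, 0.01, -0.18, -0.74], [0.9, -0.99, 0.98, 0.61], [0.11, 0.04, -0.11, 0.21], [-0.39, 0.11, -0.00, 0.17]]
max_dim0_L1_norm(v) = 2.72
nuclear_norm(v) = 3.67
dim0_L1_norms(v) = [2.13, 0.34, 1.84, 2.72]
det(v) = -0.00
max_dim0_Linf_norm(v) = 0.93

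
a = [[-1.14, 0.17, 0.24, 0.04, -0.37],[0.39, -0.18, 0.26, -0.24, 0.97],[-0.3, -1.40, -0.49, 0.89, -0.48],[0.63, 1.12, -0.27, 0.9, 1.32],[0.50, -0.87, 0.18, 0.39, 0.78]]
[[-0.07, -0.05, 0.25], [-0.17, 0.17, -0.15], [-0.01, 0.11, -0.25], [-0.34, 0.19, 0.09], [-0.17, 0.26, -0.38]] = a @ [[0.14, 0.0, -0.23], [-0.0, -0.09, 0.23], [0.00, 0.08, -0.20], [-0.10, 0.11, -0.1], [-0.26, 0.16, 0.01]]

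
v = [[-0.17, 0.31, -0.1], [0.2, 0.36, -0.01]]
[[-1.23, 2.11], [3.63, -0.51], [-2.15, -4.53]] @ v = [[0.63,0.38,0.1], [-0.72,0.94,-0.36], [-0.54,-2.30,0.26]]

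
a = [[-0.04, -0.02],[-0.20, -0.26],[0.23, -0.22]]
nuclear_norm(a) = 0.65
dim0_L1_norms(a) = [0.47, 0.5]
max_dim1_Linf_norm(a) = 0.26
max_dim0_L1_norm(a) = 0.5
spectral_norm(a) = 0.34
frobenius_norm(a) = 0.46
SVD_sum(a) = [[-0.00, -0.02],  [-0.03, -0.28],  [-0.02, -0.20]] + [[-0.04, 0.0], [-0.17, 0.02], [0.25, -0.02]]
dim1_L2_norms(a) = [0.04, 0.33, 0.32]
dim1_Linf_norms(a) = [0.04, 0.26, 0.23]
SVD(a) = [[-0.07, 0.12], [-0.82, 0.56], [-0.57, -0.82]] @ diag([0.3414949753666767, 0.3070524088804921]) @ [[0.10, 1.00], [-1.0, 0.1]]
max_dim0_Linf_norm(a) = 0.26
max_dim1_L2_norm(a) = 0.33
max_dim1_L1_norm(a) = 0.46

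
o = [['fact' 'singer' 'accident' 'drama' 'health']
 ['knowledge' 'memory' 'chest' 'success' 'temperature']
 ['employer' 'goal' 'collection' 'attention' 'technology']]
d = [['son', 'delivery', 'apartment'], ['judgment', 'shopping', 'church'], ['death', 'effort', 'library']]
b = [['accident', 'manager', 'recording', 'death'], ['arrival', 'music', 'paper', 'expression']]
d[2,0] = 'death'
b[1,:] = ['arrival', 'music', 'paper', 'expression']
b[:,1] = ['manager', 'music']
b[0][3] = 'death'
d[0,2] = 'apartment'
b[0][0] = 'accident'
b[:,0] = ['accident', 'arrival']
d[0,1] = 'delivery'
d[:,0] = ['son', 'judgment', 'death']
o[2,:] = ['employer', 'goal', 'collection', 'attention', 'technology']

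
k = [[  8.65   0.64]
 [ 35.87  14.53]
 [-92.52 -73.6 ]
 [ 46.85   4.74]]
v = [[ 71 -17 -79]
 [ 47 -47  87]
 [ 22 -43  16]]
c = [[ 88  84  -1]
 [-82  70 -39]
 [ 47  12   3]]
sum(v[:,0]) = 140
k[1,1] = 14.53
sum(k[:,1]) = -53.68999999999999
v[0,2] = -79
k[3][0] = 46.85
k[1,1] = 14.53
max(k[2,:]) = -73.6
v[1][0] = 47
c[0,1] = 84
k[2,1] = -73.6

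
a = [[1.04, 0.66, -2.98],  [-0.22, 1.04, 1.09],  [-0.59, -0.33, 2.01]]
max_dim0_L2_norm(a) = 3.76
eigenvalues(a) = [0.1, 2.61, 1.38]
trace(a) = 4.09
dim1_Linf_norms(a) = [2.98, 1.09, 2.01]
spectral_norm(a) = 3.97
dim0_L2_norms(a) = [1.22, 1.28, 3.76]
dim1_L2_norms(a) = [3.22, 1.52, 2.12]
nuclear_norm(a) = 5.25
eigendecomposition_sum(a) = [[0.07, -0.01, 0.11], [-0.01, 0.0, -0.01], [0.02, -0.0, 0.03]] + [[1.10, 1.17, -3.35],  [-0.66, -0.7, 2.01],  [-0.72, -0.77, 2.21]] + [[-0.13, -0.5, 0.26], [0.44, 1.74, -0.91], [0.11, 0.44, -0.23]]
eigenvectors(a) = [[-0.96, -0.75, 0.27], [0.1, 0.45, -0.93], [-0.28, 0.49, -0.24]]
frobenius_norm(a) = 4.15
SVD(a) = [[-0.81, -0.25, 0.53], [0.25, -0.97, -0.08], [0.53, 0.07, 0.84]] @ diag([3.9685219809326693, 1.2073315404953104, 0.07735527247350511]) @ [[-0.31, -0.11, 0.95], [-0.07, -0.99, -0.14], [0.95, -0.11, 0.29]]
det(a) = 0.37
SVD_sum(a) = [[0.98, 0.37, -3.04], [-0.3, -0.11, 0.93], [-0.65, -0.24, 2.0]] + [[0.02, 0.3, 0.04], [0.08, 1.15, 0.17], [-0.01, -0.08, -0.01]] + [[0.04, -0.00, 0.01], [-0.01, 0.0, -0.0], [0.06, -0.01, 0.02]]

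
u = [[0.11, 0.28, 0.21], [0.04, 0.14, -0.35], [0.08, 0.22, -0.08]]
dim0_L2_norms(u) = [0.14, 0.38, 0.42]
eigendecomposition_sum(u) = [[(-0.01+0j), -0.01+0.00j, (0.01-0j)], [-0j, -0j, -0.00+0.00j], [0.00-0.00j, -0j, (-0+0j)]] + [[(0.06-0.08j), (0.14-0.24j), (0.1+0.28j)], [(0.02+0.05j), (0.07+0.15j), (-0.17-0.05j)], [0.04-0.01j, (0.11-0.04j), (-0.04+0.12j)]] + [[(0.06+0.08j), (0.14+0.24j), 0.10-0.28j], [0.02-0.05j, 0.07-0.15j, -0.17+0.05j], [(0.04+0.01j), (0.11+0.04j), (-0.04-0.12j)]]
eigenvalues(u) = [(-0+0j), (0.09+0.19j), (0.09-0.19j)]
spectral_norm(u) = 0.42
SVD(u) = [[0.06,0.91,-0.41], [-0.89,-0.14,-0.43], [-0.45,0.40,0.80]] @ diag([0.42069227458895125, 0.40313332391926854, 0.0012382435044017263]) @ [[-0.15, -0.49, 0.86], [0.31, 0.8, 0.51], [0.94, -0.35, -0.03]]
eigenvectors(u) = [[(-0.93+0j), (0.81+0j), 0.81-0.00j], [0.35+0.00j, -0.27+0.40j, -0.27-0.40j], [(0.04+0j), (0.27+0.21j), (0.27-0.21j)]]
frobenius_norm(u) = 0.58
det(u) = -0.00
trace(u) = 0.17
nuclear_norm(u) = 0.83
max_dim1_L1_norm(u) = 0.6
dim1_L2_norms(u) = [0.37, 0.38, 0.25]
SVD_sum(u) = [[-0.00, -0.01, 0.02],[0.06, 0.18, -0.32],[0.03, 0.09, -0.16]] + [[0.11, 0.29, 0.19], [-0.02, -0.04, -0.03], [0.05, 0.13, 0.08]] + [[-0.00, 0.0, 0.00], [-0.0, 0.00, 0.00], [0.00, -0.0, -0.00]]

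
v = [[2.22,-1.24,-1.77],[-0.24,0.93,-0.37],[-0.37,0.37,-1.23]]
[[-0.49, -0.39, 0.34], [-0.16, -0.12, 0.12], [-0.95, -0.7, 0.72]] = v @ [[0.46,0.33,-0.37], [0.22,0.16,-0.18], [0.70,0.52,-0.53]]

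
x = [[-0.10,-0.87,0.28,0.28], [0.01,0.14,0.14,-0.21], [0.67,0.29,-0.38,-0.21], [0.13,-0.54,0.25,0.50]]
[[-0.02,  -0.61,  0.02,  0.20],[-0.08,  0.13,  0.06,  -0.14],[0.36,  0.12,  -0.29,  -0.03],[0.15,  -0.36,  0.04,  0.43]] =x @ [[0.5, -0.03, -0.22, 0.25], [-0.03, 0.77, 0.19, 0.03], [-0.22, 0.19, 0.45, 0.12], [0.25, 0.03, 0.12, 0.76]]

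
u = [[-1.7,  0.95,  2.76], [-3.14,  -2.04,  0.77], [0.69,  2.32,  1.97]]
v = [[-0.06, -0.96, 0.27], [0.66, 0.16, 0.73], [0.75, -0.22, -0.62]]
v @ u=[[3.30, 2.53, -0.37],[-1.12, 1.99, 3.38],[-1.01, -0.28, 0.68]]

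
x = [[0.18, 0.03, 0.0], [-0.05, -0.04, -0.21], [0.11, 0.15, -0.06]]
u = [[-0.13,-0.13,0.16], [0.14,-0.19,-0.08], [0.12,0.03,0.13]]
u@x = [[0.00, 0.03, 0.02], [0.03, -0.00, 0.04], [0.03, 0.02, -0.01]]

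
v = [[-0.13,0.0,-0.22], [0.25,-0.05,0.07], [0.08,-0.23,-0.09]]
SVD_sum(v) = [[-0.18, 0.06, -0.10], [0.21, -0.07, 0.12], [0.07, -0.02, 0.04]] + [[0.01,-0.1,-0.08], [0.00,-0.02,-0.01], [0.03,-0.18,-0.15]] + [[0.03, 0.04, -0.04], [0.03, 0.04, -0.04], [-0.02, -0.02, 0.02]]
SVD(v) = [[-0.62, -0.46, -0.64], [0.74, -0.08, -0.67], [0.25, -0.89, 0.39]] @ diag([0.3443929114001092, 0.27323636563435244, 0.09661993103023324]) @ [[0.83, -0.28, 0.48], [-0.12, 0.76, 0.64], [-0.54, -0.59, 0.6]]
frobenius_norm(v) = 0.45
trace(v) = -0.27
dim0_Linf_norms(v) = [0.25, 0.23, 0.22]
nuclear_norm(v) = 0.71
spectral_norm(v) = 0.34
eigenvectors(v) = [[0.12+0.54j, (0.12-0.54j), -0.53+0.00j], [(0.3-0.47j), 0.30+0.47j, -0.64+0.00j], [0.62+0.00j, (0.62-0j), (0.55+0j)]]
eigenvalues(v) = [(-0.18+0.24j), (-0.18-0.24j), (0.1+0j)]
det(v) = 0.01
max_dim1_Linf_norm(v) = 0.25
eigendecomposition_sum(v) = [[(-0.08+0.07j), -0.02-0.08j, -0.10-0.03j], [(0.11+0.01j), (-0.05+0.07j), 0.05+0.09j], [(0.06+0.11j), (-0.1-0j), -0.06+0.10j]] + [[(-0.08-0.07j), (-0.02+0.08j), (-0.1+0.03j)], [(0.11-0.01j), (-0.05-0.07j), (0.05-0.09j)], [(0.06-0.11j), (-0.1+0j), -0.06-0.10j]] + [[(0.03+0j),(0.04+0j),(-0.02-0j)], [(0.04+0j),0.04+0.00j,(-0.03-0j)], [-0.03-0.00j,-0.04-0.00j,0.02+0.00j]]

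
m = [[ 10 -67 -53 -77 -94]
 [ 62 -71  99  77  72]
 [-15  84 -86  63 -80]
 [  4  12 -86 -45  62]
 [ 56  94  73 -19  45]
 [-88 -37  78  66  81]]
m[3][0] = 4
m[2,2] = -86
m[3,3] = -45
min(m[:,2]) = -86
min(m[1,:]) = -71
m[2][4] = -80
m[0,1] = -67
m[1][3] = 77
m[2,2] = -86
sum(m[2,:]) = -34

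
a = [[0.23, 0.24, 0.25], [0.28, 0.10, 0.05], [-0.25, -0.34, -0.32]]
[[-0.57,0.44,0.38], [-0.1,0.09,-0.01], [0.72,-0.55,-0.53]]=a @[[0.02, 0.09, -0.52], [0.18, -0.3, 0.71], [-2.47, 1.97, 1.30]]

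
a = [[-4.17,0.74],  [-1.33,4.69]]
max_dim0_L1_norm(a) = 5.5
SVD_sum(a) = [[-2.08, 2.49], [-2.85, 3.42]] + [[-2.09, -1.75],[1.52, 1.27]]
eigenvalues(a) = [-4.06, 4.58]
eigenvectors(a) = [[-0.99, -0.08], [-0.15, -1.0]]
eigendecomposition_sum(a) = [[-4.11,  0.35], [-0.62,  0.05]] + [[-0.06, 0.39], [-0.71, 4.64]]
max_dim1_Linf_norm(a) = 4.69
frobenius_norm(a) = 6.46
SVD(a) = [[-0.59, -0.81], [-0.81, 0.59]] @ diag([5.506968809048273, 3.3726539306856633]) @ [[0.64, -0.77], [0.77, 0.64]]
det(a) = -18.57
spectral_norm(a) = 5.51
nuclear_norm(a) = 8.88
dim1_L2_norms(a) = [4.24, 4.87]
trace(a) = 0.52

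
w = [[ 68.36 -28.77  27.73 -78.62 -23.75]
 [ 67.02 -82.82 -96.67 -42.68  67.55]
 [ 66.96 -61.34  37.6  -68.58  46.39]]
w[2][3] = -68.58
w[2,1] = -61.34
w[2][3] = -68.58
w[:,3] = [-78.62, -42.68, -68.58]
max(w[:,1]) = -28.77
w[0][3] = -78.62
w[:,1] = [-28.77, -82.82, -61.34]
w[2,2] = 37.6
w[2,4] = 46.39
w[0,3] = -78.62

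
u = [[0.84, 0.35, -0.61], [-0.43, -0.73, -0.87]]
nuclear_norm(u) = 2.31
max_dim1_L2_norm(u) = 1.21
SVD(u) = [[-0.28, 0.96], [0.96, 0.28]] @ diag([1.2245071589379062, 1.0841965770605522]) @ [[-0.53, -0.65, -0.55], [0.64, 0.12, -0.76]]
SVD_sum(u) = [[0.18, 0.22, 0.18], [-0.62, -0.77, -0.64]] + [[0.66, 0.13, -0.79], [0.19, 0.04, -0.23]]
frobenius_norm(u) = 1.64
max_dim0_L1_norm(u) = 1.48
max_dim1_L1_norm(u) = 2.03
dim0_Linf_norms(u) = [0.84, 0.73, 0.87]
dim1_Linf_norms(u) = [0.84, 0.87]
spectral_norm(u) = 1.22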